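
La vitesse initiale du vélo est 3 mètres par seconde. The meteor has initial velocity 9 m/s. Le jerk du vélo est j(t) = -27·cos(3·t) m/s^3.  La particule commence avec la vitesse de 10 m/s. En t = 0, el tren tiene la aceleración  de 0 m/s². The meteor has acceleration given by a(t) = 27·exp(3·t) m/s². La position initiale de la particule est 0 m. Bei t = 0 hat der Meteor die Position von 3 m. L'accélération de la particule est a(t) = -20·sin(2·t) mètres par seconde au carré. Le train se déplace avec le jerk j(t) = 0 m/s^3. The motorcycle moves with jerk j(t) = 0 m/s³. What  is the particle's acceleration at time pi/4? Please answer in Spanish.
Usando a(t) = -20·sin(2·t) y sustituyendo t = pi/4, encontramos a = -20.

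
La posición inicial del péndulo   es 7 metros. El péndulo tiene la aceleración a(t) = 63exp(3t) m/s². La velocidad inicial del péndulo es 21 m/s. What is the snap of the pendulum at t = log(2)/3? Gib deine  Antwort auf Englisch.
Starting from acceleration a(t) = 63·exp(3·t), we take 2 derivatives. Differentiating acceleration, we get jerk: j(t) = 189·exp(3·t). Differentiating jerk, we get snap: s(t) = 567·exp(3·t). Using s(t) = 567·exp(3·t) and substituting t = log(2)/3, we find s = 1134.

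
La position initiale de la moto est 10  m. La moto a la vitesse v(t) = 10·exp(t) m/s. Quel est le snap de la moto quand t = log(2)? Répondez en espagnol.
Partiendo de la velocidad v(t) = 10·exp(t), tomamos 3 derivadas. La derivada de la velocidad da la aceleración: a(t) = 10·exp(t). Derivando la aceleración, obtenemos la sacudida: j(t) = 10·exp(t). Derivando la sacudida, obtenemos el snap: s(t) = 10·exp(t). Tenemos el snap s(t) = 10·exp(t). Sustituyendo t = log(2): s(log(2)) = 20.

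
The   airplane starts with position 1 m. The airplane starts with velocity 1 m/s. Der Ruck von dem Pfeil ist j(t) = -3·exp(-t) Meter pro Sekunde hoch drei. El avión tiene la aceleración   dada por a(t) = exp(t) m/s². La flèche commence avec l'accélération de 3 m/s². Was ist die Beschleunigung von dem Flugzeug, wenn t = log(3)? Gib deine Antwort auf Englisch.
From the given acceleration equation a(t) = exp(t), we substitute t = log(3) to get a = 3.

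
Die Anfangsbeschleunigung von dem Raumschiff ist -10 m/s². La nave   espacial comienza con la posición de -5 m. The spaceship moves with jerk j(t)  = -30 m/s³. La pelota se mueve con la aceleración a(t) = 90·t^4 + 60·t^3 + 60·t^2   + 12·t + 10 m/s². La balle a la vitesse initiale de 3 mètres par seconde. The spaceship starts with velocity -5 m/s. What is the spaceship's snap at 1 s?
We must differentiate our jerk equation j(t) = -30 1 time. Taking d/dt of j(t), we find s(t) = 0. We have snap s(t) = 0. Substituting t = 1: s(1) = 0.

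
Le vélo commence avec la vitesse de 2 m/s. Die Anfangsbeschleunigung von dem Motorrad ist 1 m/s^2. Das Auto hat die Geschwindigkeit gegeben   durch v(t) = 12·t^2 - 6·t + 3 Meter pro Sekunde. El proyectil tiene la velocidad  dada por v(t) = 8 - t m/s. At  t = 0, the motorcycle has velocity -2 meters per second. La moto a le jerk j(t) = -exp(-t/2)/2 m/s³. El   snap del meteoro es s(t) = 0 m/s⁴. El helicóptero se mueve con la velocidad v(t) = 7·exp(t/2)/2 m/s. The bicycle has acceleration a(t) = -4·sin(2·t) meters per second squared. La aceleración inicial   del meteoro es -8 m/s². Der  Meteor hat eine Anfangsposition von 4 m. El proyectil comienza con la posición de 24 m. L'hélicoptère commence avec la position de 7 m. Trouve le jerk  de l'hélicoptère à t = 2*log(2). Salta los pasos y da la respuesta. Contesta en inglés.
The answer is 7/4.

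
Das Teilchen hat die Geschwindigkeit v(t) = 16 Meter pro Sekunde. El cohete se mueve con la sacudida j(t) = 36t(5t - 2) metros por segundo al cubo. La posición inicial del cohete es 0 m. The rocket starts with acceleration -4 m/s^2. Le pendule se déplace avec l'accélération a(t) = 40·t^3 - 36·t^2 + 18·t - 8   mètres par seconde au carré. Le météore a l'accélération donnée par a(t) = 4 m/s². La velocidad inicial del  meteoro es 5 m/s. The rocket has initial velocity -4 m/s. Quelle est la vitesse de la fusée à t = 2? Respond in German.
Wir müssen die Stammfunktion unserer Gleichung für den Ruck j(t) = 36·t·(5·t - 2) 2-mal finden. Mit ∫j(t)dt und Anwendung von a(0) = -4, finden wir a(t) = 60·t^3 - 36·t^2 - 4. Durch Integration von der Beschleunigung und Verwendung der Anfangsbedingung v(0) = -4, erhalten wir v(t) = 15·t^4 - 12·t^3 - 4·t - 4. Wir haben die Geschwindigkeit v(t) = 15·t^4 - 12·t^3 - 4·t - 4. Durch Einsetzen von t = 2: v(2) = 132.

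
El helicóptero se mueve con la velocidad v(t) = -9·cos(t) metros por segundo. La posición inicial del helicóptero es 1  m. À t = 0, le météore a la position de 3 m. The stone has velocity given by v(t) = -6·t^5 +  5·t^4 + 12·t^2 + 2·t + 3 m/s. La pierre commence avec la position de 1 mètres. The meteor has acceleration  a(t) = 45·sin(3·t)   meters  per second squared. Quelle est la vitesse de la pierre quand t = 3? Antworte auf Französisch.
Nous avons la vitesse v(t) = -6·t^5 + 5·t^4 + 12·t^2 + 2·t + 3. En substituant t = 3: v(3) = -936.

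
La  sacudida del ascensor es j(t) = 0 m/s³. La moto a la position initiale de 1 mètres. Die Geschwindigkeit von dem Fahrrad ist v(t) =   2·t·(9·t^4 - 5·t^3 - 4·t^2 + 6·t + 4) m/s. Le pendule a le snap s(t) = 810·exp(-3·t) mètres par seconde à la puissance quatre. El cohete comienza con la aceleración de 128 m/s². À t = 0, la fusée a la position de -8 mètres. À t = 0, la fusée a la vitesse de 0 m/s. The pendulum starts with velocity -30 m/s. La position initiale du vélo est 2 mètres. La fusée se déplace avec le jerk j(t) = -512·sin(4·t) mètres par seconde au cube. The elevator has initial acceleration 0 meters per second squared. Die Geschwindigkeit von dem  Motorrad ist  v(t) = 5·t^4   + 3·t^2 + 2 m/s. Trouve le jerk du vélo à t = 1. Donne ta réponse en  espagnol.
Para resolver esto, necesitamos tomar 2 derivadas de nuestra ecuación de la velocidad v(t) = 2·t·(9·t^4 - 5·t^3 - 4·t^2 + 6·t + 4). Derivando la velocidad, obtenemos la aceleración: a(t) = 18·t^4 - 10·t^3 - 8·t^2 + 2·t·(36·t^3 - 15·t^2 - 8·t + 6) + 12·t + 8. Tomando d/dt de a(t), encontramos j(t) = 144·t^3 - 60·t^2 + 2·t·(108·t^2 - 30·t - 8) - 32·t + 24. Usando j(t) = 144·t^3 - 60·t^2 + 2·t·(108·t^2 - 30·t - 8) - 32·t + 24 y sustituyendo t = 1, encontramos j = 216.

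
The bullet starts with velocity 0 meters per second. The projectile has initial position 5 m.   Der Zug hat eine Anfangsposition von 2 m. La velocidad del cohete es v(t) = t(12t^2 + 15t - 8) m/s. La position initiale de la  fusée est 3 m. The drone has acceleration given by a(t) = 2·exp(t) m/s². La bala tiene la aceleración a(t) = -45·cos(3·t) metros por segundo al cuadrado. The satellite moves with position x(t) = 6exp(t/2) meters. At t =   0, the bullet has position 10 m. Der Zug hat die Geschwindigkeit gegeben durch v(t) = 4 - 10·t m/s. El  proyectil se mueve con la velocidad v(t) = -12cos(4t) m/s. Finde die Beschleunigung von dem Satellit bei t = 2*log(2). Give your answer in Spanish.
Debemos derivar nuestra ecuación de la posición x(t) = 6·exp(t/2) 2 veces. Tomando d/dt de x(t), encontramos v(t) = 3·exp(t/2). Derivando la velocidad, obtenemos la aceleración: a(t) = 3·exp(t/2)/2. Usando a(t) = 3·exp(t/2)/2 y sustituyendo t = 2*log(2), encontramos a = 3.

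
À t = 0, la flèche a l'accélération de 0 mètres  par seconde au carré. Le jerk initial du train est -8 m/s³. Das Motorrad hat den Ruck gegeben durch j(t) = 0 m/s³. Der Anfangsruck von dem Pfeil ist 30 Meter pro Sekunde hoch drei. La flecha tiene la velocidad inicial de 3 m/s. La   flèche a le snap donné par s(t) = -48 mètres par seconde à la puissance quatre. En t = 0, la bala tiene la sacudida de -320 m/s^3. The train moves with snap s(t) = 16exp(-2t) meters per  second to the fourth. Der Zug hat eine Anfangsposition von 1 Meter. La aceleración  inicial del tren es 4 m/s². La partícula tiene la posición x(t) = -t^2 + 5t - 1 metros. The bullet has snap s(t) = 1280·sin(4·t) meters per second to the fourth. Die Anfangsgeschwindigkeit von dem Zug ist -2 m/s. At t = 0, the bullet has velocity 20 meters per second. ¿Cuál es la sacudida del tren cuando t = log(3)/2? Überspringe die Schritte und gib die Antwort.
La respuesta es -8/3.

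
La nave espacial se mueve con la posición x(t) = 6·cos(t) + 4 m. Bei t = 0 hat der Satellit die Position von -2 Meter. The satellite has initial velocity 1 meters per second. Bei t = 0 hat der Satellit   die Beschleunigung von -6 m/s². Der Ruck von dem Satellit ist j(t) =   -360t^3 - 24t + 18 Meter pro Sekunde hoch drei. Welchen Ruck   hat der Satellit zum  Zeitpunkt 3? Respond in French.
Nous avons le jerk j(t) = -360·t^3 - 24·t + 18. En substituant t = 3: j(3) = -9774.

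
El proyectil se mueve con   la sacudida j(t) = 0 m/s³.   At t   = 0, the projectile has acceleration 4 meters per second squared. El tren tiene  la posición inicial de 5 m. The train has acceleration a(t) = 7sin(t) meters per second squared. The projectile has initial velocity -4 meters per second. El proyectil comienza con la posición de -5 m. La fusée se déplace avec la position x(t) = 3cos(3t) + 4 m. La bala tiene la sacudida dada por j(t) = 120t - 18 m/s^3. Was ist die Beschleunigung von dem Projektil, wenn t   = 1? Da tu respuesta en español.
Debemos encontrar la integral de nuestra ecuación de la sacudida j(t) = 0 1 vez. Tomando ∫j(t)dt y aplicando a(0) = 4, encontramos a(t) = 4. De la ecuación de la aceleración a(t) = 4, sustituimos t = 1 para obtener a = 4.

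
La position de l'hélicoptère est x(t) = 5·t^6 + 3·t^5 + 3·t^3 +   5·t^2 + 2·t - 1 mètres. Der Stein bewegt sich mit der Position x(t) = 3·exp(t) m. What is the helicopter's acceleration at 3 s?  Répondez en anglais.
To solve this, we need to take 2 derivatives of our position equation x(t) = 5·t^6 + 3·t^5 + 3·t^3 + 5·t^2 + 2·t - 1. Differentiating position, we get velocity: v(t) = 30·t^5 + 15·t^4 + 9·t^2 + 10·t + 2. The derivative of velocity gives acceleration: a(t) = 150·t^4 + 60·t^3 + 18·t + 10. Using a(t) = 150·t^4 + 60·t^3 + 18·t + 10 and substituting t = 3, we find a = 13834.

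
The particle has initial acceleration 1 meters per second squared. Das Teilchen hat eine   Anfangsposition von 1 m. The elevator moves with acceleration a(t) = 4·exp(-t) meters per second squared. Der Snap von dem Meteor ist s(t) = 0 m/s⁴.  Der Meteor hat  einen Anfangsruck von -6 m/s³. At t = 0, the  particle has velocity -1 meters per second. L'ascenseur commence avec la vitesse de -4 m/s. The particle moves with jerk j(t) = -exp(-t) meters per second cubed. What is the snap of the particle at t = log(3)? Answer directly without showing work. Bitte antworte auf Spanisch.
El snap en t = log(3) es s = 1/3.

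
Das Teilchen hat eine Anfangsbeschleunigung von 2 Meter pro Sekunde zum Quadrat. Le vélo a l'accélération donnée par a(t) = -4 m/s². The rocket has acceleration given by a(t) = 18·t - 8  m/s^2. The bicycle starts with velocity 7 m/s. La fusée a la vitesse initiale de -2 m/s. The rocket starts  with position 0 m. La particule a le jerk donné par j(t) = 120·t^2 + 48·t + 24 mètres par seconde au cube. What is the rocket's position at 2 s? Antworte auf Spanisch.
Necesitamos integrar nuestra ecuación de la aceleración a(t) = 18·t - 8 2 veces. Integrando la aceleración y usando la condición inicial v(0) = -2, obtenemos v(t) = 9·t^2 - 8·t - 2. La antiderivada de la velocidad, con x(0) = 0, da la posición: x(t) = 3·t^3 - 4·t^2 - 2·t. De la ecuación de la posición x(t) = 3·t^3 - 4·t^2 - 2·t, sustituimos t = 2 para obtener x = 4.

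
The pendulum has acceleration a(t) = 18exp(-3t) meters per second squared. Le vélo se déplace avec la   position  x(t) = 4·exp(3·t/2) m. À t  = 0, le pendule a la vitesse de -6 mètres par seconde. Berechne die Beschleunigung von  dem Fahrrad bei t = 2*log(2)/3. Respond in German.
Ausgehend von der Position x(t) = 4·exp(3·t/2), nehmen wir 2 Ableitungen. Die Ableitung von der Position ergibt die Geschwindigkeit: v(t) = 6·exp(3·t/2). Mit d/dt von v(t) finden wir a(t) = 9·exp(3·t/2). Aus der Gleichung für die Beschleunigung a(t) = 9·exp(3·t/2), setzen wir t = 2*log(2)/3 ein und erhalten a = 18.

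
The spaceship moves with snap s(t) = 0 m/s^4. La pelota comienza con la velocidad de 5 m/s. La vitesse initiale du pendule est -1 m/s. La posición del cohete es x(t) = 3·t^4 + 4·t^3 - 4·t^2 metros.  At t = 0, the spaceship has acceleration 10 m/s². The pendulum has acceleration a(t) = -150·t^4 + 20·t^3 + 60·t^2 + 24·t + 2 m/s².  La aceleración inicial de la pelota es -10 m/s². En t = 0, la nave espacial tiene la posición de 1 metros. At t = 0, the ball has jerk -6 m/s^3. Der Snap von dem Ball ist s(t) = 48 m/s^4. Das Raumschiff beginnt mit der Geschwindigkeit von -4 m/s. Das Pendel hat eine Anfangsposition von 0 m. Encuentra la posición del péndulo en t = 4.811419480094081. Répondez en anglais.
Starting from acceleration a(t) = -150·t^4 + 20·t^3 + 60·t^2 + 24·t + 2, we take 2 antiderivatives. Integrating acceleration and using the initial condition v(0) = -1, we get v(t) = -30·t^5 + 5·t^4 + 20·t^3 + 12·t^2 + 2·t - 1. The integral of velocity is position. Using x(0) = 0, we get x(t) = -5·t^6 + t^5 + 5·t^4 + 4·t^3 + t^2 - t. From the given position equation x(t) = -5·t^6 + t^5 + 5·t^4 + 4·t^3 + t^2 - t, we substitute t = 4.811419480094081 to get x = -56309.1579109559.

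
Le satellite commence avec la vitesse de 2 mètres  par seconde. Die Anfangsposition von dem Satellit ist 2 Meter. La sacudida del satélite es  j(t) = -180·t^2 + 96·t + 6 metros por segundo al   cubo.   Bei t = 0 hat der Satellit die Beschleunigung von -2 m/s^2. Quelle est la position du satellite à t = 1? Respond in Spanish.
Debemos encontrar la integral de nuestra ecuación de la sacudida j(t) = -180·t^2 + 96·t + 6 3 veces. La antiderivada de la sacudida es la aceleración. Usando a(0) = -2, obtenemos a(t) = -60·t^3 + 48·t^2 + 6·t - 2. La antiderivada de la aceleración es la velocidad. Usando v(0) = 2, obtenemos v(t) = -15·t^4 + 16·t^3 + 3·t^2 - 2·t + 2. La integral de la velocidad es la posición. Usando x(0) = 2, obtenemos x(t) = -3·t^5 + 4·t^4 + t^3 - t^2 + 2·t + 2. De la ecuación de la posición x(t) = -3·t^5 + 4·t^4 + t^3 - t^2 + 2·t + 2, sustituimos t = 1 para obtener x = 5.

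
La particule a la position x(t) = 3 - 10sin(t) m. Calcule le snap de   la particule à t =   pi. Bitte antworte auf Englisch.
Starting from position x(t) = 3 - 10·sin(t), we take 4 derivatives. Taking d/dt of x(t), we find v(t) = -10·cos(t). Taking d/dt of v(t), we find a(t) = 10·sin(t). Taking d/dt of a(t), we find j(t) = 10·cos(t). The derivative of jerk gives snap: s(t) = -10·sin(t). We have snap s(t) = -10·sin(t). Substituting t = pi: s(pi) = 0.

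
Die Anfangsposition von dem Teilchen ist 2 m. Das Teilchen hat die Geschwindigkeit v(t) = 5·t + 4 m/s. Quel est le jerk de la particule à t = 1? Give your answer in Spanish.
Partiendo de la velocidad v(t) = 5·t + 4, tomamos 2 derivadas. Tomando d/dt de v(t), encontramos a(t) = 5. Derivando la aceleración, obtenemos la sacudida: j(t) = 0. Tenemos la sacudida j(t) = 0. Sustituyendo t = 1: j(1) = 0.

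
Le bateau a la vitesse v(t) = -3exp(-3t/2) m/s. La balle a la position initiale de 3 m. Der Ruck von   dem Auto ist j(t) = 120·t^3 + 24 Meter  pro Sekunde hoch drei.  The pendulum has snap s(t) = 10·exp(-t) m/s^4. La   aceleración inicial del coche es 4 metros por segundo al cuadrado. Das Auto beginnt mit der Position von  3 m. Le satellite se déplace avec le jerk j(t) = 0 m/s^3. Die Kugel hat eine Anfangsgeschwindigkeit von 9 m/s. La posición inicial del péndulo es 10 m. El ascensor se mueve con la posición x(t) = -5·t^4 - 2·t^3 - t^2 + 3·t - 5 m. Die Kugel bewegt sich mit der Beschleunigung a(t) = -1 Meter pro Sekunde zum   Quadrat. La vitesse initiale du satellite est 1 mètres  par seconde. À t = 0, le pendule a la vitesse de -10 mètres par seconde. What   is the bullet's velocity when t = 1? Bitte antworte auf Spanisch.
Debemos encontrar la antiderivada de nuestra ecuación de la aceleración a(t) = -1 1 vez. La antiderivada de la aceleración es la velocidad. Usando v(0) = 9, obtenemos v(t) = 9 - t. Tenemos la velocidad v(t) = 9 - t. Sustituyendo t = 1: v(1) = 8.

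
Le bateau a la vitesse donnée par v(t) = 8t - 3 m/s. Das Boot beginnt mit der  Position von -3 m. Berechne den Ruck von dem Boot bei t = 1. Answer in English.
To solve this, we need to take 2 derivatives of our velocity equation v(t) = 8·t - 3. Taking d/dt of v(t), we find a(t) = 8. Differentiating acceleration, we get jerk: j(t) = 0. We have jerk j(t) = 0. Substituting t = 1: j(1) = 0.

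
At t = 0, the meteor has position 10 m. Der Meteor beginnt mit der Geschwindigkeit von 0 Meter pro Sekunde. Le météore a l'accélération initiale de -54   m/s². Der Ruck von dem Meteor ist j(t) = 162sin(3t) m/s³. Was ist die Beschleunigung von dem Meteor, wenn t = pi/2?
Wir müssen unsere Gleichung für den Ruck j(t) = 162·sin(3·t) 1-mal integrieren. Durch Integration von dem Ruck und Verwendung der Anfangsbedingung a(0) = -54, erhalten wir a(t) = -54·cos(3·t). Aus der Gleichung für die Beschleunigung a(t) = -54·cos(3·t), setzen wir t = pi/2 ein und erhalten a = 0.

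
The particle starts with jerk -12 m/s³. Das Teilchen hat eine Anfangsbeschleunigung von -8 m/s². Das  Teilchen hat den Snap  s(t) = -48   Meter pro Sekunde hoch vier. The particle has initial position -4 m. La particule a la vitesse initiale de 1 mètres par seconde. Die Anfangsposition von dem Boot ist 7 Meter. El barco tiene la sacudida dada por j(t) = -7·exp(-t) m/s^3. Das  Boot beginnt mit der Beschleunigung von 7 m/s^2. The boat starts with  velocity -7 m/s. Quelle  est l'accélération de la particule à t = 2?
Nous devons trouver la primitive de notre équation du snap s(t) = -48 2 fois. En prenant ∫s(t)dt et en appliquant j(0) = -12, nous trouvons j(t) = -48·t - 12. L'intégrale du jerk est l'accélération. En utilisant a(0) = -8, nous obtenons a(t) = -24·t^2 - 12·t - 8. De l'équation de l'accélération a(t) = -24·t^2 - 12·t - 8, nous substituons t = 2 pour obtenir a = -128.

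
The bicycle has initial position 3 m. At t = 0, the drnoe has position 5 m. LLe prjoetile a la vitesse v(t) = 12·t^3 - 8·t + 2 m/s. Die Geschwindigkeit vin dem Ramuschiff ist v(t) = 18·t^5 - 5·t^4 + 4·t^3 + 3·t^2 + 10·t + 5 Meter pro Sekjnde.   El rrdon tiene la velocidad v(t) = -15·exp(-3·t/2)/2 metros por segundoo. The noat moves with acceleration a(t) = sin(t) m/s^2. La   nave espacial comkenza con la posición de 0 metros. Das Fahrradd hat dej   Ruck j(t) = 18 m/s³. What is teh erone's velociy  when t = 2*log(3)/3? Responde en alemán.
Wir haben die Geschwindigkeit v(t) = -15·exp(-3·t/2)/2. Durch Einsetzen von t = 2*log(3)/3: v(2*log(3)/3) = -5/2.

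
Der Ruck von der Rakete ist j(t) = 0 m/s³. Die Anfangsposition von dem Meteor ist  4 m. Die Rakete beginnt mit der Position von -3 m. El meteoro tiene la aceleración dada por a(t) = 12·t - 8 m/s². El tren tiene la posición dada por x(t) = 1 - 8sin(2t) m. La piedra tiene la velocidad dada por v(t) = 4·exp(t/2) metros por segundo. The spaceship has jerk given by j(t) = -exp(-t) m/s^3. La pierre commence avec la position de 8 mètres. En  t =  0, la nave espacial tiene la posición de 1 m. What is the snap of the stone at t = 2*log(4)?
Starting from velocity v(t) = 4·exp(t/2), we take 3 derivatives. Taking d/dt of v(t), we find a(t) = 2·exp(t/2). Taking d/dt of a(t), we find j(t) = exp(t/2). Differentiating jerk, we get snap: s(t) = exp(t/2)/2. Using s(t) = exp(t/2)/2 and substituting t = 2*log(4), we find s = 2.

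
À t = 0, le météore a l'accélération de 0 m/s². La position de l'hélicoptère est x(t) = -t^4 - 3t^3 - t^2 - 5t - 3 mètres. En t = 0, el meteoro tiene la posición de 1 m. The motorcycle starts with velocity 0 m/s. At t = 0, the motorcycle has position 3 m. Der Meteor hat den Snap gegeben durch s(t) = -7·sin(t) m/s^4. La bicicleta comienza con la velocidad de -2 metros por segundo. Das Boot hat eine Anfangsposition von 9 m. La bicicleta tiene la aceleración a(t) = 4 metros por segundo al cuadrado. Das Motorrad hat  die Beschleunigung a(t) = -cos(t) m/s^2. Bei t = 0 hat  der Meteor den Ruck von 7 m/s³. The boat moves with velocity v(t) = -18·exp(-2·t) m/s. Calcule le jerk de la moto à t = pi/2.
Pour résoudre ceci, nous devons prendre 1 dérivée de notre équation de l'accélération a(t) = -cos(t). La dérivée de l'accélération donne le jerk: j(t) = sin(t). Nous avons le jerk j(t) = sin(t). En substituant t = pi/2: j(pi/2) = 1.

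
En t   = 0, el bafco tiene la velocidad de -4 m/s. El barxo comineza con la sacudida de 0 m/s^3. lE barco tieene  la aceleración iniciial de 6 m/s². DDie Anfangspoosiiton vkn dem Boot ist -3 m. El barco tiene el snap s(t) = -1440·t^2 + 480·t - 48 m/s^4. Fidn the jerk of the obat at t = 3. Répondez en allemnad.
Wir müssen unsere Gleichung für den Snap s(t) = -1440·t^2 + 480·t - 48 1-mal integrieren. Die Stammfunktion von dem Snap, mit j(0) = 0, ergibt den Ruck: j(t) = 48·t·(-10·t^2 + 5·t - 1). Mit j(t) = 48·t·(-10·t^2 + 5·t - 1) und Einsetzen von t = 3, finden wir j = -10944.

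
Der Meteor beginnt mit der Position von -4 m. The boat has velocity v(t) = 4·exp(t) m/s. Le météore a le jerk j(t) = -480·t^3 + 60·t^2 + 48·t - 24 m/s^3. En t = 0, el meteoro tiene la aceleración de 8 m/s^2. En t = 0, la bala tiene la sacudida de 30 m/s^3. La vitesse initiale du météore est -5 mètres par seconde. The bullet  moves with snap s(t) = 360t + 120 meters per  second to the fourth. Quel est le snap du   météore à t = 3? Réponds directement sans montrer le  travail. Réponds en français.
La réponse est -12552.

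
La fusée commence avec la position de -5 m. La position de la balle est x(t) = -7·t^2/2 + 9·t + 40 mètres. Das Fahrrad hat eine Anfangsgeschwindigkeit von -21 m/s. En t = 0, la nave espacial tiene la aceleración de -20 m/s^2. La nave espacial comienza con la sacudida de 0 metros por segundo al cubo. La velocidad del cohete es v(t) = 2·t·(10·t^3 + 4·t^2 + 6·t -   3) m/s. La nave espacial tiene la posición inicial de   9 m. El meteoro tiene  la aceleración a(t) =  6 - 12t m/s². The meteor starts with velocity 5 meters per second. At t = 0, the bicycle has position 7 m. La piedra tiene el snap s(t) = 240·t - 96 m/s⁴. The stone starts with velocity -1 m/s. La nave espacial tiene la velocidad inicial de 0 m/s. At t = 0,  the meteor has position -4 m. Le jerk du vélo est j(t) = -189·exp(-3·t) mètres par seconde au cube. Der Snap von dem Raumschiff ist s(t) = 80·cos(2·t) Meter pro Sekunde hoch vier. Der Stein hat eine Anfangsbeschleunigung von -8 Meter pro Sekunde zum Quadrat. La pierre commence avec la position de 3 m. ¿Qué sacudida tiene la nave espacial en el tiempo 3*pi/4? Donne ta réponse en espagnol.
Debemos encontrar la integral de nuestra ecuación del snap s(t) = 80·cos(2·t) 1 vez. Tomando ∫s(t)dt y aplicando j(0) = 0, encontramos j(t) = 40·sin(2·t). Tenemos la sacudida j(t) = 40·sin(2·t). Sustituyendo t = 3*pi/4: j(3*pi/4) = -40.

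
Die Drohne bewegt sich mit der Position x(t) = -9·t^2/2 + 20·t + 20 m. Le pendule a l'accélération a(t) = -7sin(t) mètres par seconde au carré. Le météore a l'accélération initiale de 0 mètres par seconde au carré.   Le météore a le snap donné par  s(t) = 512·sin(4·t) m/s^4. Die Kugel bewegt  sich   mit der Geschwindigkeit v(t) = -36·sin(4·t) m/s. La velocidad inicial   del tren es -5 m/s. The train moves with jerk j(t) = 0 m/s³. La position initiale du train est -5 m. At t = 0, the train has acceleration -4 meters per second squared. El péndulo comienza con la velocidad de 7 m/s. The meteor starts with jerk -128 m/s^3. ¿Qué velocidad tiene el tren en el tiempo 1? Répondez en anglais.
To find the answer, we compute 2 integrals of j(t) = 0. Integrating jerk and using the initial condition a(0) = -4, we get a(t) = -4. The integral of acceleration is velocity. Using v(0) = -5, we get v(t) = -4·t - 5. We have velocity v(t) = -4·t - 5. Substituting t = 1: v(1) = -9.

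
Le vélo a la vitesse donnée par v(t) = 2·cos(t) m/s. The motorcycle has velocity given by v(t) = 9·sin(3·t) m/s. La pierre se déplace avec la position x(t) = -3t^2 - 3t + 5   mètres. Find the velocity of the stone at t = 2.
We must differentiate our position equation x(t) = -3·t^2 - 3·t + 5 1 time. Differentiating position, we get velocity: v(t) = -6·t - 3. From the given velocity equation v(t) = -6·t - 3, we substitute t = 2 to get v = -15.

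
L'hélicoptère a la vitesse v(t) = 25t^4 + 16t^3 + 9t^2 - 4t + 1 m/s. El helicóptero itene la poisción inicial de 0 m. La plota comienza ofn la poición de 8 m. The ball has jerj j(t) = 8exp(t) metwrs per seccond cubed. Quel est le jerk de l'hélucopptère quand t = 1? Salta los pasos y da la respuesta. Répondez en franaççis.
Le jerk à t = 1 est j = 414.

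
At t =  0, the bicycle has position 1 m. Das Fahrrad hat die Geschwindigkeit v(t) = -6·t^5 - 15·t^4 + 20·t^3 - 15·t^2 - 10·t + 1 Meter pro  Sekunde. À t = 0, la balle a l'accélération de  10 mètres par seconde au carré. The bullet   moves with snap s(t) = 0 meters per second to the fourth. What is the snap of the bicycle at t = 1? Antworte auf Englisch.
Starting from velocity v(t) = -6·t^5 - 15·t^4 + 20·t^3 - 15·t^2 - 10·t + 1, we take 3 derivatives. The derivative of velocity gives acceleration: a(t) = -30·t^4 - 60·t^3 + 60·t^2 - 30·t - 10. Differentiating acceleration, we get jerk: j(t) = -120·t^3 - 180·t^2 + 120·t - 30. The derivative of jerk gives snap: s(t) = -360·t^2 - 360·t + 120. Using s(t) = -360·t^2 - 360·t + 120 and substituting t = 1, we find s = -600.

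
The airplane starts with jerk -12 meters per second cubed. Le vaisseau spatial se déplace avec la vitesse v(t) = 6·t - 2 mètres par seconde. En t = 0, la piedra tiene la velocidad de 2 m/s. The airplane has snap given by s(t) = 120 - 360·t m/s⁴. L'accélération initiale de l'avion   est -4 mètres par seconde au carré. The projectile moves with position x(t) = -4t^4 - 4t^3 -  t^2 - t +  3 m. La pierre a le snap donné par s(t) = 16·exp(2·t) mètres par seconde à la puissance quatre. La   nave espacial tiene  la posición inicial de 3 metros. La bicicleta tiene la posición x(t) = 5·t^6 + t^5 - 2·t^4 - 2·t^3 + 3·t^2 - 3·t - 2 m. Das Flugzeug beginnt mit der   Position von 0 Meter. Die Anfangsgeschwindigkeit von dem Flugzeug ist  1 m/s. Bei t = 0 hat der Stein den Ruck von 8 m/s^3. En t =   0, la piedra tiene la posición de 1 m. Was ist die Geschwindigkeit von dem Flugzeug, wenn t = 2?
Wir müssen unsere Gleichung für den Snap s(t) = 120 - 360·t 3-mal integrieren. Mit ∫s(t)dt und Anwendung von j(0) = -12, finden wir j(t) = -180·t^2 + 120·t - 12. Das Integral von dem Ruck ist die Beschleunigung. Mit a(0) = -4 erhalten wir a(t) = -60·t^3 + 60·t^2 - 12·t - 4. Durch Integration von der Beschleunigung und Verwendung der Anfangsbedingung v(0) = 1, erhalten wir v(t) = -15·t^4 + 20·t^3 - 6·t^2 - 4·t + 1. Wir haben die Geschwindigkeit v(t) = -15·t^4 + 20·t^3 - 6·t^2 - 4·t + 1. Durch Einsetzen von t = 2: v(2) = -111.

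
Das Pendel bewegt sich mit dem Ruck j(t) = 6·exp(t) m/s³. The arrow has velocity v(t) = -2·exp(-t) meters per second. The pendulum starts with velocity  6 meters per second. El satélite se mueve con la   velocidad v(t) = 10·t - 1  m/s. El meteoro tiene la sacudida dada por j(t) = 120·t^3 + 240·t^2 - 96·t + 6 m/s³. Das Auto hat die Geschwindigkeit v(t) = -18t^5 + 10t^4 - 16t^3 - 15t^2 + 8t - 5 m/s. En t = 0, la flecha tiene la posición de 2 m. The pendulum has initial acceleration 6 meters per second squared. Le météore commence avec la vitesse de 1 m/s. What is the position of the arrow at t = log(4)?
Starting from velocity v(t) = -2·exp(-t), we take 1 integral. The antiderivative of velocity, with x(0) = 2, gives position: x(t) = 2·exp(-t). Using x(t) = 2·exp(-t) and substituting t = log(4), we find x = 1/2.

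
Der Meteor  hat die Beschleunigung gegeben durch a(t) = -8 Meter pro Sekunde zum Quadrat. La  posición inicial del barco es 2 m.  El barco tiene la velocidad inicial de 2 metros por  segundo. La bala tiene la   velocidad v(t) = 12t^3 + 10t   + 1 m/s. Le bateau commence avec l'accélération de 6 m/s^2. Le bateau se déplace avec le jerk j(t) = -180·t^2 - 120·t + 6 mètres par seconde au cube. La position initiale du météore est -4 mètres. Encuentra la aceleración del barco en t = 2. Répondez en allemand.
Wir müssen die Stammfunktion unserer Gleichung für den Ruck j(t) = -180·t^2 - 120·t + 6 1-mal finden. Das Integral von dem Ruck, mit a(0) = 6, ergibt die Beschleunigung: a(t) = -60·t^3 - 60·t^2 + 6·t + 6. Aus der Gleichung für die Beschleunigung a(t) = -60·t^3 - 60·t^2 + 6·t + 6, setzen wir t = 2 ein und erhalten a = -702.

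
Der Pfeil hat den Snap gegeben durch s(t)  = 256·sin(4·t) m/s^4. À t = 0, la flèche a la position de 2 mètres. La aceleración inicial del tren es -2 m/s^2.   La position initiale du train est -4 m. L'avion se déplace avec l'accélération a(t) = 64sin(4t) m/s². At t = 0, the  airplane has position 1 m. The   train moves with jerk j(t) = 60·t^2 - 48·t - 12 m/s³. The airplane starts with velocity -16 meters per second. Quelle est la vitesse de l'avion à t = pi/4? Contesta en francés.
En partant de l'accélération a(t) = 64·sin(4·t), nous prenons 1 primitive. En prenant ∫a(t)dt et en appliquant v(0) = -16, nous trouvons v(t) = -16·cos(4·t). De l'équation de la vitesse v(t) = -16·cos(4·t), nous substituons t = pi/4 pour obtenir v = 16.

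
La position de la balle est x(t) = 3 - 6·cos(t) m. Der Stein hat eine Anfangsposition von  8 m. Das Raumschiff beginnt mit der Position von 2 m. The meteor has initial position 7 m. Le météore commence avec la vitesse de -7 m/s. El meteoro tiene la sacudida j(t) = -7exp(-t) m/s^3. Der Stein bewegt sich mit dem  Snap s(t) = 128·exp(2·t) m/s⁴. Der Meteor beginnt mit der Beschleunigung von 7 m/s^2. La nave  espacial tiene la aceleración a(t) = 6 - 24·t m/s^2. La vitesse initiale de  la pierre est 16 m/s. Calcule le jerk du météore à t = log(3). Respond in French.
De l'équation du jerk j(t) = -7·exp(-t), nous substituons t = log(3) pour obtenir j = -7/3.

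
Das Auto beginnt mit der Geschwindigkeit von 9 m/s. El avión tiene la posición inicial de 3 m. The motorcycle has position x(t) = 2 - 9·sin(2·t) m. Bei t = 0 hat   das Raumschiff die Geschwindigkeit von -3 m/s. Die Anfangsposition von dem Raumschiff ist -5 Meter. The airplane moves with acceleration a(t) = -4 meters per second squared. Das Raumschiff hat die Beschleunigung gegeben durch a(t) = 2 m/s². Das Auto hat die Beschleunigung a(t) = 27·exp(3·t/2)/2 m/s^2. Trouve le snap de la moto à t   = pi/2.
Pour résoudre ceci, nous devons prendre 4 dérivées de notre équation de la position x(t) = 2 - 9·sin(2·t). La dérivée de la position donne la vitesse: v(t) = -18·cos(2·t). En prenant d/dt de v(t), nous trouvons a(t) = 36·sin(2·t). En prenant d/dt de a(t), nous trouvons j(t) = 72·cos(2·t). En prenant d/dt de j(t), nous trouvons s(t) = -144·sin(2·t). En utilisant s(t) = -144·sin(2·t) et en substituant t = pi/2, nous trouvons s = 0.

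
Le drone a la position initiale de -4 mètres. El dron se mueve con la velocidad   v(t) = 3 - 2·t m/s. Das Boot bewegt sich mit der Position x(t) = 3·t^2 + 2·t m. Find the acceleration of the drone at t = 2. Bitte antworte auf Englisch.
Starting from velocity v(t) = 3 - 2·t, we take 1 derivative. The derivative of velocity gives acceleration: a(t) = -2. From the given acceleration equation a(t) = -2, we substitute t = 2 to get a = -2.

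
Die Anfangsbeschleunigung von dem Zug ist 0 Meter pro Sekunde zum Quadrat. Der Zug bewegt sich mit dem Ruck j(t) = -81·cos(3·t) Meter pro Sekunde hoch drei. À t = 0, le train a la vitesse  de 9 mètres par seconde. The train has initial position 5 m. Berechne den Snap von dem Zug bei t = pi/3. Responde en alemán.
Wir müssen unsere Gleichung für den Ruck j(t) = -81·cos(3·t) 1-mal ableiten. Durch Ableiten von dem Ruck erhalten wir den Snap: s(t) = 243·sin(3·t). Aus der Gleichung für den Snap s(t) = 243·sin(3·t), setzen wir t = pi/3 ein und erhalten s = 0.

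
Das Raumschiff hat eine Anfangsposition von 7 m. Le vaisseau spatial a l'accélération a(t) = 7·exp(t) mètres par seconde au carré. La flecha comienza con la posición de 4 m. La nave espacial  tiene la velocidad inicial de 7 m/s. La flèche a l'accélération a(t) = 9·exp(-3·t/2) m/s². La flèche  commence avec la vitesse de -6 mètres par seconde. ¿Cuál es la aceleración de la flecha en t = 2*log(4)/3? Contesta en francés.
De l'équation de l'accélération a(t) = 9·exp(-3·t/2), nous substituons t = 2*log(4)/3 pour obtenir a = 9/4.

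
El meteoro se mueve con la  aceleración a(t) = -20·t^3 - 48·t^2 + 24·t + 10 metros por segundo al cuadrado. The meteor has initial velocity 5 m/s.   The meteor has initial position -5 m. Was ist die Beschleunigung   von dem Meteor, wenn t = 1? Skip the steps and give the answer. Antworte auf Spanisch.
a(1) = -34.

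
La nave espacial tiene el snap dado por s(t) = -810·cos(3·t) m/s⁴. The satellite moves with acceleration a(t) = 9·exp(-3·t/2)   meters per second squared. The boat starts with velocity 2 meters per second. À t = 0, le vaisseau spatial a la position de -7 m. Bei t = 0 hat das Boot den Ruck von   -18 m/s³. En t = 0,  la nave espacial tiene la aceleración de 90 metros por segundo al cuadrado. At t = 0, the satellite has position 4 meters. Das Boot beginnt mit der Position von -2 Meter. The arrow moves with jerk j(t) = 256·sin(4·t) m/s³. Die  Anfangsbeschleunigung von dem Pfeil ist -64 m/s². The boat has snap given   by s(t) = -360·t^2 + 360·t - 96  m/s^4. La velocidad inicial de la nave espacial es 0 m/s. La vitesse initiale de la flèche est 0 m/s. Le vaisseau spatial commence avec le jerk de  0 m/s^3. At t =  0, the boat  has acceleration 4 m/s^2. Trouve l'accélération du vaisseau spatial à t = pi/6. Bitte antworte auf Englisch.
To solve this, we need to take 2 integrals of our snap equation s(t) = -810·cos(3·t). The integral of snap is jerk. Using j(0) = 0, we get j(t) = -270·sin(3·t). Integrating jerk and using the initial condition a(0) = 90, we get a(t) = 90·cos(3·t). We have acceleration a(t) = 90·cos(3·t). Substituting t = pi/6: a(pi/6) = 0.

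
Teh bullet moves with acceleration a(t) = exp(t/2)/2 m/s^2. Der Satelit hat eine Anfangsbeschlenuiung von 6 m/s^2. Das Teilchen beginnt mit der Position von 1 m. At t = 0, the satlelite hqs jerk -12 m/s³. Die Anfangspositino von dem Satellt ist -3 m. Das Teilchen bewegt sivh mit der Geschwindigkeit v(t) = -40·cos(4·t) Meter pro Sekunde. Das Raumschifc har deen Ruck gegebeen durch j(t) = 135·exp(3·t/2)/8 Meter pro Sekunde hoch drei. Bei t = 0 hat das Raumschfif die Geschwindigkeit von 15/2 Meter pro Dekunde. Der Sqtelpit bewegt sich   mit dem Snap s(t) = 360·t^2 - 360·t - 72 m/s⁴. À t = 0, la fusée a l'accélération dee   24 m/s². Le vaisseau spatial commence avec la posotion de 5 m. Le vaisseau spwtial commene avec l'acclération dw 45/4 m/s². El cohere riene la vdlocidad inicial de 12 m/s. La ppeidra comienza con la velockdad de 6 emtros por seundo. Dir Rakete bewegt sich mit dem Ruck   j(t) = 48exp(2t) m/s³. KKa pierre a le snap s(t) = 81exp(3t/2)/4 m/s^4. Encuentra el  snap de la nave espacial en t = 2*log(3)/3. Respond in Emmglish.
Starting from jerk j(t) = 135·exp(3·t/2)/8, we take 1 derivative. Differentiating jerk, we get snap: s(t) = 405·exp(3·t/2)/16. We have snap s(t) = 405·exp(3·t/2)/16. Substituting t = 2*log(3)/3: s(2*log(3)/3) = 1215/16.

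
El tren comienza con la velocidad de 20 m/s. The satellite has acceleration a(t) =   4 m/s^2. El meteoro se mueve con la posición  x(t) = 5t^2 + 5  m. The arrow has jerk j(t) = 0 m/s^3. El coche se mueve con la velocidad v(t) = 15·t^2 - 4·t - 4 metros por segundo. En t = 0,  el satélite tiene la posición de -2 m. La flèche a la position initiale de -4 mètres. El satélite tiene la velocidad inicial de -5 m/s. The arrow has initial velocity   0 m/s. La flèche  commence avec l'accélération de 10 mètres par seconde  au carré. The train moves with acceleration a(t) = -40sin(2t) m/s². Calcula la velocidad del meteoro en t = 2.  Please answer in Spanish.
Partiendo de la posición x(t) = 5·t^2 + 5, tomamos 1 derivada. Tomando d/dt de x(t), encontramos v(t) = 10·t. De la ecuación de la velocidad v(t) = 10·t, sustituimos t = 2 para obtener v = 20.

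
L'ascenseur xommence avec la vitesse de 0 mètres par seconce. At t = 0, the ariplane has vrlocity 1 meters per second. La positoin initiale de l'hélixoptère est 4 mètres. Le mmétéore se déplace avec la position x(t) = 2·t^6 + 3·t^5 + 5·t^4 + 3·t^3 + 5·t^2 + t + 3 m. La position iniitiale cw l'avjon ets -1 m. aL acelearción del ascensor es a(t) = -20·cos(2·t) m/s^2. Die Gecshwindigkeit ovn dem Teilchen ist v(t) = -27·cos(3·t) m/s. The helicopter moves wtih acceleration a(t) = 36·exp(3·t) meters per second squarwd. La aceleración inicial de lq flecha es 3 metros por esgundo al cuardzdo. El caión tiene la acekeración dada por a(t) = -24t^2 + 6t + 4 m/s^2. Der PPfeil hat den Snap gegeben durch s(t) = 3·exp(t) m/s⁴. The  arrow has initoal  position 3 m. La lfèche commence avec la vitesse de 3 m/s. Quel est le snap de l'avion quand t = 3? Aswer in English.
To solve this, we need to take 2 derivatives of our acceleration equation a(t) = -24·t^2 + 6·t + 4. Taking d/dt of a(t), we find j(t) = 6 - 48·t. Differentiating jerk, we get snap: s(t) = -48. We have snap s(t) = -48. Substituting t = 3: s(3) = -48.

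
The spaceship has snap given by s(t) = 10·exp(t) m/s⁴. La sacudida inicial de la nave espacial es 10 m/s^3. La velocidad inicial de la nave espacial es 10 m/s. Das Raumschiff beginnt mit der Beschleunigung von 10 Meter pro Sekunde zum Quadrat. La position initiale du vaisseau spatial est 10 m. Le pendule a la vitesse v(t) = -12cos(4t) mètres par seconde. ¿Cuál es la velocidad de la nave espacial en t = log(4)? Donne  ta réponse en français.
Nous devons trouver l'intégrale de notre équation du snap s(t) = 10·exp(t) 3 fois. La primitive du snap, avec j(0) = 10, donne le jerk: j(t) = 10·exp(t). En intégrant le jerk et en utilisant la condition initiale a(0) = 10, nous obtenons a(t) = 10·exp(t). En prenant ∫a(t)dt et en appliquant v(0) = 10, nous trouvons v(t) = 10·exp(t). En utilisant v(t) = 10·exp(t) et en substituant t = log(4), nous trouvons v = 40.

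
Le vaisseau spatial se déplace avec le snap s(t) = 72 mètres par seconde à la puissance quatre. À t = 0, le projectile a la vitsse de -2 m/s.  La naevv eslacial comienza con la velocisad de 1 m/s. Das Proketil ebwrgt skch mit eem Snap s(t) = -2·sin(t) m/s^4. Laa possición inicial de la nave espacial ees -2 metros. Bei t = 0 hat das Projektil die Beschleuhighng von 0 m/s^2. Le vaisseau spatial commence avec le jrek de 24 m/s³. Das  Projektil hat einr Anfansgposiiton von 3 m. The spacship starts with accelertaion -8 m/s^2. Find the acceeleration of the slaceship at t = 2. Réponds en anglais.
We must find the integral of our snap equation s(t) = 72 2 times. Integrating snap and using the initial condition j(0) = 24, we get j(t) = 72·t + 24. The integral of jerk, with a(0) = -8, gives acceleration: a(t) = 36·t^2 + 24·t - 8. Using a(t) = 36·t^2 + 24·t - 8 and substituting t = 2, we find a = 184.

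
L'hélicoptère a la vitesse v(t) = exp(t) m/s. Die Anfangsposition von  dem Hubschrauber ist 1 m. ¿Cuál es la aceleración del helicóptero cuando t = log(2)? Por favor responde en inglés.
We must differentiate our velocity equation v(t) = exp(t) 1 time. Differentiating velocity, we get acceleration: a(t) = exp(t). From the given acceleration equation a(t) = exp(t), we substitute t = log(2) to get a = 2.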